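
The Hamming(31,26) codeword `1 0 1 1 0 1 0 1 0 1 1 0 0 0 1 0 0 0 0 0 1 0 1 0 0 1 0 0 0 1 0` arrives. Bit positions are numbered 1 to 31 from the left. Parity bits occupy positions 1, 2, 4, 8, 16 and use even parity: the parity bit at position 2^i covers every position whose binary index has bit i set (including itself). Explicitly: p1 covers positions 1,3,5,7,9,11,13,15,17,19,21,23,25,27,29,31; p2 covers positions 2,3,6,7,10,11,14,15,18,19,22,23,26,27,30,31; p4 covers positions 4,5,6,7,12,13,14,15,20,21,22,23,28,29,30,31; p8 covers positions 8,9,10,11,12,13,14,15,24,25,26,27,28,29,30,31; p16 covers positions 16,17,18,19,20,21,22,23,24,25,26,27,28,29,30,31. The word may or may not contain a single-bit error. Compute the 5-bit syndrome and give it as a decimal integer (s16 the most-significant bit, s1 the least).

s1: b1⊕b3⊕b5⊕b7⊕b9⊕b11⊕b13⊕b15⊕b17⊕b19⊕b21⊕b23⊕b25⊕b27⊕b29⊕b31 = 1⊕1⊕0⊕0⊕0⊕1⊕0⊕1⊕0⊕0⊕1⊕1⊕0⊕0⊕0⊕0 = 0
s2: b2⊕b3⊕b6⊕b7⊕b10⊕b11⊕b14⊕b15⊕b18⊕b19⊕b22⊕b23⊕b26⊕b27⊕b30⊕b31 = 0⊕1⊕1⊕0⊕1⊕1⊕0⊕1⊕0⊕0⊕0⊕1⊕1⊕0⊕1⊕0 = 0
s4: b4⊕b5⊕b6⊕b7⊕b12⊕b13⊕b14⊕b15⊕b20⊕b21⊕b22⊕b23⊕b28⊕b29⊕b30⊕b31 = 1⊕0⊕1⊕0⊕0⊕0⊕0⊕1⊕0⊕1⊕0⊕1⊕0⊕0⊕1⊕0 = 0
s8: b8⊕b9⊕b10⊕b11⊕b12⊕b13⊕b14⊕b15⊕b24⊕b25⊕b26⊕b27⊕b28⊕b29⊕b30⊕b31 = 1⊕0⊕1⊕1⊕0⊕0⊕0⊕1⊕0⊕0⊕1⊕0⊕0⊕0⊕1⊕0 = 0
s16: b16⊕b17⊕b18⊕b19⊕b20⊕b21⊕b22⊕b23⊕b24⊕b25⊕b26⊕b27⊕b28⊕b29⊕b30⊕b31 = 0⊕0⊕0⊕0⊕0⊕1⊕0⊕1⊕0⊕0⊕1⊕0⊕0⊕0⊕1⊕0 = 0
Syndrome (s16...s1) = 00000 → position 0 (no error).

0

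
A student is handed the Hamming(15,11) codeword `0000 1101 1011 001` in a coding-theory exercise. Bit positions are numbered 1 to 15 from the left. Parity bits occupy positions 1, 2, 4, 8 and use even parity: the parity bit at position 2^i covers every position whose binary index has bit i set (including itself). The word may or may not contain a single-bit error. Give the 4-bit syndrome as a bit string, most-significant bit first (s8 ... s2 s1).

1010

s1: b1⊕b3⊕b5⊕b7⊕b9⊕b11⊕b13⊕b15 = 0⊕0⊕1⊕0⊕1⊕1⊕0⊕1 = 0
s2: b2⊕b3⊕b6⊕b7⊕b10⊕b11⊕b14⊕b15 = 0⊕0⊕1⊕0⊕0⊕1⊕0⊕1 = 1
s4: b4⊕b5⊕b6⊕b7⊕b12⊕b13⊕b14⊕b15 = 0⊕1⊕1⊕0⊕1⊕0⊕0⊕1 = 0
s8: b8⊕b9⊕b10⊕b11⊕b12⊕b13⊕b14⊕b15 = 1⊕1⊕0⊕1⊕1⊕0⊕0⊕1 = 1
Syndrome (s8...s1) = 1010 → position 10.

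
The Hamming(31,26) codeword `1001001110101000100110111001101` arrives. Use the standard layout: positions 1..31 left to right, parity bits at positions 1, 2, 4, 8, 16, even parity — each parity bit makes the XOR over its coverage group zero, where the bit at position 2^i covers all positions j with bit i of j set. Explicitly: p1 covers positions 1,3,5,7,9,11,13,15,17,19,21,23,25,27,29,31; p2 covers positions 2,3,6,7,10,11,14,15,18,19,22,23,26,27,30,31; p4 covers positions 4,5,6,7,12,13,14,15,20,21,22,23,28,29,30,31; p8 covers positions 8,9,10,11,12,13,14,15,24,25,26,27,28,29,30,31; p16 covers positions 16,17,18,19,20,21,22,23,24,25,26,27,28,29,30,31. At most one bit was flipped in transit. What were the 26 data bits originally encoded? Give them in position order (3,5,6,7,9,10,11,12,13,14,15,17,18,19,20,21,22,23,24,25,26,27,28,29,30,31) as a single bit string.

s1: b1⊕b3⊕b5⊕b7⊕b9⊕b11⊕b13⊕b15⊕b17⊕b19⊕b21⊕b23⊕b25⊕b27⊕b29⊕b31 = 1⊕0⊕0⊕1⊕1⊕1⊕1⊕0⊕1⊕0⊕1⊕1⊕1⊕0⊕1⊕1 = 1
s2: b2⊕b3⊕b6⊕b7⊕b10⊕b11⊕b14⊕b15⊕b18⊕b19⊕b22⊕b23⊕b26⊕b27⊕b30⊕b31 = 0⊕0⊕0⊕1⊕0⊕1⊕0⊕0⊕0⊕0⊕0⊕1⊕0⊕0⊕0⊕1 = 0
s4: b4⊕b5⊕b6⊕b7⊕b12⊕b13⊕b14⊕b15⊕b20⊕b21⊕b22⊕b23⊕b28⊕b29⊕b30⊕b31 = 1⊕0⊕0⊕1⊕0⊕1⊕0⊕0⊕1⊕1⊕0⊕1⊕1⊕1⊕0⊕1 = 1
s8: b8⊕b9⊕b10⊕b11⊕b12⊕b13⊕b14⊕b15⊕b24⊕b25⊕b26⊕b27⊕b28⊕b29⊕b30⊕b31 = 1⊕1⊕0⊕1⊕0⊕1⊕0⊕0⊕1⊕1⊕0⊕0⊕1⊕1⊕0⊕1 = 1
s16: b16⊕b17⊕b18⊕b19⊕b20⊕b21⊕b22⊕b23⊕b24⊕b25⊕b26⊕b27⊕b28⊕b29⊕b30⊕b31 = 0⊕1⊕0⊕0⊕1⊕1⊕0⊕1⊕1⊕1⊕0⊕0⊕1⊕1⊕0⊕1 = 1
Syndrome (s16...s1) = 11101 → position 29.
Flip bit 29: corrected codeword = 1001001110101000100110111001001
Data bits at positions 3,5,6,7,9,10,11,12,13,14,15,17,18,19,20,21,22,23,24,25,26,27,28,29,30,31: 00011010100100110111001001

00011010100100110111001001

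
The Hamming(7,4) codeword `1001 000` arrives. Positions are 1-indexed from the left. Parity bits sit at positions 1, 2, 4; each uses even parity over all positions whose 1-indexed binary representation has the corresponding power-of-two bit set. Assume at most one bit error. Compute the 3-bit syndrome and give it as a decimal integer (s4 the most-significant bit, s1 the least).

s1: b1⊕b3⊕b5⊕b7 = 1⊕0⊕0⊕0 = 1
s2: b2⊕b3⊕b6⊕b7 = 0⊕0⊕0⊕0 = 0
s4: b4⊕b5⊕b6⊕b7 = 1⊕0⊕0⊕0 = 1
Syndrome (s4...s1) = 101 → position 5.

5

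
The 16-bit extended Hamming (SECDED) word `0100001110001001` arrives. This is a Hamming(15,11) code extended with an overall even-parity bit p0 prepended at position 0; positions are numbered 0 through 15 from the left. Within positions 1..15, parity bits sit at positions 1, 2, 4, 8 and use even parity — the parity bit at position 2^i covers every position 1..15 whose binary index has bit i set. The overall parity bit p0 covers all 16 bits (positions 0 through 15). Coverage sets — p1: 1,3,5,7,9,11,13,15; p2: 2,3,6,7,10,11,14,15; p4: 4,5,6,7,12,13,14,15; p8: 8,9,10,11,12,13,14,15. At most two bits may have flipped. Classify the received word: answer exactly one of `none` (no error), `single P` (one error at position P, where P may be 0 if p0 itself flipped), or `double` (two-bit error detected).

double

s1: b1⊕b3⊕b5⊕b7⊕b9⊕b11⊕b13⊕b15 = 1⊕0⊕0⊕1⊕0⊕0⊕0⊕1 = 1
s2: b2⊕b3⊕b6⊕b7⊕b10⊕b11⊕b14⊕b15 = 0⊕0⊕1⊕1⊕0⊕0⊕0⊕1 = 1
s4: b4⊕b5⊕b6⊕b7⊕b12⊕b13⊕b14⊕b15 = 0⊕0⊕1⊕1⊕1⊕0⊕0⊕1 = 0
s8: b8⊕b9⊕b10⊕b11⊕b12⊕b13⊕b14⊕b15 = 1⊕0⊕0⊕0⊕1⊕0⊕0⊕1 = 1
Syndrome (s8...s1) = 1011 → position 11.
Overall parity (XOR of all 16 bits, including p0): 0⊕1⊕0⊕0⊕0⊕0⊕1⊕1⊕1⊕0⊕0⊕0⊕1⊕0⊕0⊕1 = 0
Overall=0, syndrome position=11 → double-bit error detected (uncorrectable).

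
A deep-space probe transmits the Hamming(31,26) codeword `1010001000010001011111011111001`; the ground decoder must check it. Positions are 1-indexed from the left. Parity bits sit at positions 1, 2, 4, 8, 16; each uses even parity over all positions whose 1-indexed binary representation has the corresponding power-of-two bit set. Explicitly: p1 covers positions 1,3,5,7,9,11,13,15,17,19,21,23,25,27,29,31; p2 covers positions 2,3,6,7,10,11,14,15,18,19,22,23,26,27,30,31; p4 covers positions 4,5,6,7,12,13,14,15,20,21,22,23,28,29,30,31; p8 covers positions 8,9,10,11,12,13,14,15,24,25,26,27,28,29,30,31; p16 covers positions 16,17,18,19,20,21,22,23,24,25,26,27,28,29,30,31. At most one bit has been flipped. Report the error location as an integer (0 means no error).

s1: b1⊕b3⊕b5⊕b7⊕b9⊕b11⊕b13⊕b15⊕b17⊕b19⊕b21⊕b23⊕b25⊕b27⊕b29⊕b31 = 1⊕1⊕0⊕1⊕0⊕0⊕0⊕0⊕0⊕1⊕1⊕0⊕1⊕1⊕0⊕1 = 0
s2: b2⊕b3⊕b6⊕b7⊕b10⊕b11⊕b14⊕b15⊕b18⊕b19⊕b22⊕b23⊕b26⊕b27⊕b30⊕b31 = 0⊕1⊕0⊕1⊕0⊕0⊕0⊕0⊕1⊕1⊕1⊕0⊕1⊕1⊕0⊕1 = 0
s4: b4⊕b5⊕b6⊕b7⊕b12⊕b13⊕b14⊕b15⊕b20⊕b21⊕b22⊕b23⊕b28⊕b29⊕b30⊕b31 = 0⊕0⊕0⊕1⊕1⊕0⊕0⊕0⊕1⊕1⊕1⊕0⊕1⊕0⊕0⊕1 = 1
s8: b8⊕b9⊕b10⊕b11⊕b12⊕b13⊕b14⊕b15⊕b24⊕b25⊕b26⊕b27⊕b28⊕b29⊕b30⊕b31 = 0⊕0⊕0⊕0⊕1⊕0⊕0⊕0⊕1⊕1⊕1⊕1⊕1⊕0⊕0⊕1 = 1
s16: b16⊕b17⊕b18⊕b19⊕b20⊕b21⊕b22⊕b23⊕b24⊕b25⊕b26⊕b27⊕b28⊕b29⊕b30⊕b31 = 1⊕0⊕1⊕1⊕1⊕1⊕1⊕0⊕1⊕1⊕1⊕1⊕1⊕0⊕0⊕1 = 0
Syndrome (s16...s1) = 01100 → position 12.

12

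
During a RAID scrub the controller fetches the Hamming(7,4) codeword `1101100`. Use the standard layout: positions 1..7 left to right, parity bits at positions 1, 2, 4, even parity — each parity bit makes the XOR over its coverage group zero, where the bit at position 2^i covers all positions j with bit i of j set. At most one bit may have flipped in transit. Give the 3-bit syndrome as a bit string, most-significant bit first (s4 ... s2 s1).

010

s1: b1⊕b3⊕b5⊕b7 = 1⊕0⊕1⊕0 = 0
s2: b2⊕b3⊕b6⊕b7 = 1⊕0⊕0⊕0 = 1
s4: b4⊕b5⊕b6⊕b7 = 1⊕1⊕0⊕0 = 0
Syndrome (s4...s1) = 010 → position 2.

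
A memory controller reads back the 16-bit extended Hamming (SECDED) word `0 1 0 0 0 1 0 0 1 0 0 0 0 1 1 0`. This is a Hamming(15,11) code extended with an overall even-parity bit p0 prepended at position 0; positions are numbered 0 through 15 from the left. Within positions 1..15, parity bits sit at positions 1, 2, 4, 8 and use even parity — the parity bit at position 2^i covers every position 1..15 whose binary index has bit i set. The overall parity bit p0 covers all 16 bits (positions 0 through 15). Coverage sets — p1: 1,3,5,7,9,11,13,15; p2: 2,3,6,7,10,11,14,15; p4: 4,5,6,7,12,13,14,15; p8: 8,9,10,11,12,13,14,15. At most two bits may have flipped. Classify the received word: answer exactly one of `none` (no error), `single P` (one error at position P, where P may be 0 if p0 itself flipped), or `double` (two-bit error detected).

single 15

s1: b1⊕b3⊕b5⊕b7⊕b9⊕b11⊕b13⊕b15 = 1⊕0⊕1⊕0⊕0⊕0⊕1⊕0 = 1
s2: b2⊕b3⊕b6⊕b7⊕b10⊕b11⊕b14⊕b15 = 0⊕0⊕0⊕0⊕0⊕0⊕1⊕0 = 1
s4: b4⊕b5⊕b6⊕b7⊕b12⊕b13⊕b14⊕b15 = 0⊕1⊕0⊕0⊕0⊕1⊕1⊕0 = 1
s8: b8⊕b9⊕b10⊕b11⊕b12⊕b13⊕b14⊕b15 = 1⊕0⊕0⊕0⊕0⊕1⊕1⊕0 = 1
Syndrome (s8...s1) = 1111 → position 15.
Overall parity (XOR of all 16 bits, including p0): 0⊕1⊕0⊕0⊕0⊕1⊕0⊕0⊕1⊕0⊕0⊕0⊕0⊕1⊕1⊕0 = 1
Overall=1, syndrome position=15 → single-bit error at position 15.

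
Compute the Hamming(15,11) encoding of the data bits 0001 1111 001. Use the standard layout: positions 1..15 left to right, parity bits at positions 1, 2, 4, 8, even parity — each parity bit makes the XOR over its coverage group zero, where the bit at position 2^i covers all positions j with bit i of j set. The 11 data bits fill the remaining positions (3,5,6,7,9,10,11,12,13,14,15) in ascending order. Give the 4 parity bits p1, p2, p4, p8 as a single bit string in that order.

0011

Place data bits at non-power-of-two positions: b3=0, b5=0, b6=0, b7=1, b9=1, b10=1, b11=1, b12=1, b13=0, b14=0, b15=1.
p1 = XOR of data positions {3,5,7,9,11,13,15} = 0⊕0⊕1⊕1⊕1⊕0⊕1 = 0
p2 = XOR of data positions {3,6,7,10,11,14,15} = 0⊕0⊕1⊕1⊕1⊕0⊕1 = 0
p4 = XOR of data positions {5,6,7,12,13,14,15} = 0⊕0⊕1⊕1⊕0⊕0⊕1 = 1
p8 = XOR of data positions {9,10,11,12,13,14,15} = 1⊕1⊕1⊕1⊕0⊕0⊕1 = 1
Parity bits p1,p2,p4,p8 = 0011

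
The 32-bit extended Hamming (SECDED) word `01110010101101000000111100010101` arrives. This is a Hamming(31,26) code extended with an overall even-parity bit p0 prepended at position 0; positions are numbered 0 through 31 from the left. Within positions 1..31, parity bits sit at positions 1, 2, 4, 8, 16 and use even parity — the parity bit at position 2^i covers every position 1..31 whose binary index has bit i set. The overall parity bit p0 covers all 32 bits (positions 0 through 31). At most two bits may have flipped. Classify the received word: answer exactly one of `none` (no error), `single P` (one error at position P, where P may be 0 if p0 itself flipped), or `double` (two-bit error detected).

single 27

s1: b1⊕b3⊕b5⊕b7⊕b9⊕b11⊕b13⊕b15⊕b17⊕b19⊕b21⊕b23⊕b25⊕b27⊕b29⊕b31 = 1⊕1⊕0⊕0⊕0⊕1⊕1⊕0⊕0⊕0⊕1⊕1⊕0⊕1⊕1⊕1 = 1
s2: b2⊕b3⊕b6⊕b7⊕b10⊕b11⊕b14⊕b15⊕b18⊕b19⊕b22⊕b23⊕b26⊕b27⊕b30⊕b31 = 1⊕1⊕1⊕0⊕1⊕1⊕0⊕0⊕0⊕0⊕1⊕1⊕0⊕1⊕0⊕1 = 1
s4: b4⊕b5⊕b6⊕b7⊕b12⊕b13⊕b14⊕b15⊕b20⊕b21⊕b22⊕b23⊕b28⊕b29⊕b30⊕b31 = 0⊕0⊕1⊕0⊕0⊕1⊕0⊕0⊕1⊕1⊕1⊕1⊕0⊕1⊕0⊕1 = 0
s8: b8⊕b9⊕b10⊕b11⊕b12⊕b13⊕b14⊕b15⊕b24⊕b25⊕b26⊕b27⊕b28⊕b29⊕b30⊕b31 = 1⊕0⊕1⊕1⊕0⊕1⊕0⊕0⊕0⊕0⊕0⊕1⊕0⊕1⊕0⊕1 = 1
s16: b16⊕b17⊕b18⊕b19⊕b20⊕b21⊕b22⊕b23⊕b24⊕b25⊕b26⊕b27⊕b28⊕b29⊕b30⊕b31 = 0⊕0⊕0⊕0⊕1⊕1⊕1⊕1⊕0⊕0⊕0⊕1⊕0⊕1⊕0⊕1 = 1
Syndrome (s16...s1) = 11011 → position 27.
Overall parity (XOR of all 32 bits, including p0): 0⊕1⊕1⊕1⊕0⊕0⊕1⊕0⊕1⊕0⊕1⊕1⊕0⊕1⊕0⊕0⊕0⊕0⊕0⊕0⊕1⊕1⊕1⊕1⊕0⊕0⊕0⊕1⊕0⊕1⊕0⊕1 = 1
Overall=1, syndrome position=27 → single-bit error at position 27.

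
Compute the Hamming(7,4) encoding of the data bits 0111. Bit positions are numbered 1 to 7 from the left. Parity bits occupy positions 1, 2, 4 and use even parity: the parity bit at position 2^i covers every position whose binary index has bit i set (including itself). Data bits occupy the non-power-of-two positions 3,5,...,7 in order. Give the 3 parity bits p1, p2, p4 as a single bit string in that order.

Place data bits at non-power-of-two positions: b3=0, b5=1, b6=1, b7=1.
p1 = XOR of data positions {3,5,7} = 0⊕1⊕1 = 0
p2 = XOR of data positions {3,6,7} = 0⊕1⊕1 = 0
p4 = XOR of data positions {5,6,7} = 1⊕1⊕1 = 1
Parity bits p1,p2,p4 = 001

001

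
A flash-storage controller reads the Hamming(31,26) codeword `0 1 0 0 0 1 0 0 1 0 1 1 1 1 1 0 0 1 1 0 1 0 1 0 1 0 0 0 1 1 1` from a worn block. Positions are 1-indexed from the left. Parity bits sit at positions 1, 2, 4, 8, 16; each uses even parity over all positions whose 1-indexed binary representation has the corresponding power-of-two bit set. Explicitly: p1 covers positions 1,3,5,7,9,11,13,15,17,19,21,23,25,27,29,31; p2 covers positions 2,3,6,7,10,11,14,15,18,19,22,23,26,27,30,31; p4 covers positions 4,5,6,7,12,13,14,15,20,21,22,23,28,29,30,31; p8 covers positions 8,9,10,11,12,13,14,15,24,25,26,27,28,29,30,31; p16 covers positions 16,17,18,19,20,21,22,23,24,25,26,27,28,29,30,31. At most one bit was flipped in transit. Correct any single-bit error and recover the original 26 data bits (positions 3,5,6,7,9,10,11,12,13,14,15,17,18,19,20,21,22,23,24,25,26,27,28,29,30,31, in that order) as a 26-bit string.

00101011111011010101000111

s1: b1⊕b3⊕b5⊕b7⊕b9⊕b11⊕b13⊕b15⊕b17⊕b19⊕b21⊕b23⊕b25⊕b27⊕b29⊕b31 = 0⊕0⊕0⊕0⊕1⊕1⊕1⊕1⊕0⊕1⊕1⊕1⊕1⊕0⊕1⊕1 = 0
s2: b2⊕b3⊕b6⊕b7⊕b10⊕b11⊕b14⊕b15⊕b18⊕b19⊕b22⊕b23⊕b26⊕b27⊕b30⊕b31 = 1⊕0⊕1⊕0⊕0⊕1⊕1⊕1⊕1⊕1⊕0⊕1⊕0⊕0⊕1⊕1 = 0
s4: b4⊕b5⊕b6⊕b7⊕b12⊕b13⊕b14⊕b15⊕b20⊕b21⊕b22⊕b23⊕b28⊕b29⊕b30⊕b31 = 0⊕0⊕1⊕0⊕1⊕1⊕1⊕1⊕0⊕1⊕0⊕1⊕0⊕1⊕1⊕1 = 0
s8: b8⊕b9⊕b10⊕b11⊕b12⊕b13⊕b14⊕b15⊕b24⊕b25⊕b26⊕b27⊕b28⊕b29⊕b30⊕b31 = 0⊕1⊕0⊕1⊕1⊕1⊕1⊕1⊕0⊕1⊕0⊕0⊕0⊕1⊕1⊕1 = 0
s16: b16⊕b17⊕b18⊕b19⊕b20⊕b21⊕b22⊕b23⊕b24⊕b25⊕b26⊕b27⊕b28⊕b29⊕b30⊕b31 = 0⊕0⊕1⊕1⊕0⊕1⊕0⊕1⊕0⊕1⊕0⊕0⊕0⊕1⊕1⊕1 = 0
Syndrome (s16...s1) = 00000 → position 0 (no error).
No correction needed.
Data bits at positions 3,5,6,7,9,10,11,12,13,14,15,17,18,19,20,21,22,23,24,25,26,27,28,29,30,31: 00101011111011010101000111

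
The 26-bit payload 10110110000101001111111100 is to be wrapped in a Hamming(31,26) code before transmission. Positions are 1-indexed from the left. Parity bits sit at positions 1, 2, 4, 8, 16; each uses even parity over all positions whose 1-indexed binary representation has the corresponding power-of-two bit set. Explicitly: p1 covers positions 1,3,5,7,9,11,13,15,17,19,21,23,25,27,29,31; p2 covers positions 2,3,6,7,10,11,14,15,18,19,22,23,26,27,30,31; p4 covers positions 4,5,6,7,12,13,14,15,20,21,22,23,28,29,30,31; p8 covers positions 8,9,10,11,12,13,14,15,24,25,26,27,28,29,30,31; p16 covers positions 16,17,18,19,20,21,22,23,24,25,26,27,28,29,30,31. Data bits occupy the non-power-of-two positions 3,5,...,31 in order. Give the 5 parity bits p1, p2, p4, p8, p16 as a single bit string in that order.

Place data bits at non-power-of-two positions: b3=1, b5=0, b6=1, b7=1, b9=0, b10=1, b11=1, b12=0, b13=0, b14=0, b15=0, b17=1, b18=0, b19=1, b20=0, b21=0, b22=1, b23=1, b24=1, b25=1, b26=1, b27=1, b28=1, b29=1, b30=0, b31=0.
p1 = XOR of data positions {3,5,7,9,11,13,15,17,19,21,23,25,27,29,31} = 1⊕0⊕1⊕0⊕1⊕0⊕0⊕1⊕1⊕0⊕1⊕1⊕1⊕1⊕0 = 1
p2 = XOR of data positions {3,6,7,10,11,14,15,18,19,22,23,26,27,30,31} = 1⊕1⊕1⊕1⊕1⊕0⊕0⊕0⊕1⊕1⊕1⊕1⊕1⊕0⊕0 = 0
p4 = XOR of data positions {5,6,7,12,13,14,15,20,21,22,23,28,29,30,31} = 0⊕1⊕1⊕0⊕0⊕0⊕0⊕0⊕0⊕1⊕1⊕1⊕1⊕0⊕0 = 0
p8 = XOR of data positions {9,10,11,12,13,14,15,24,25,26,27,28,29,30,31} = 0⊕1⊕1⊕0⊕0⊕0⊕0⊕1⊕1⊕1⊕1⊕1⊕1⊕0⊕0 = 0
p16 = XOR of data positions {17,18,19,20,21,22,23,24,25,26,27,28,29,30,31} = 1⊕0⊕1⊕0⊕0⊕1⊕1⊕1⊕1⊕1⊕1⊕1⊕1⊕0⊕0 = 0
Parity bits p1,p2,p4,p8,p16 = 10000

10000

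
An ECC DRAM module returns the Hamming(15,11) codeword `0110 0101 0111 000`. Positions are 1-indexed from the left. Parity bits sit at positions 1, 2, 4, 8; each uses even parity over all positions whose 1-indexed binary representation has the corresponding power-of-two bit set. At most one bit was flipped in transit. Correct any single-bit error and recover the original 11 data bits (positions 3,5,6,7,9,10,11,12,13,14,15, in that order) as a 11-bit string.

10100111000

s1: b1⊕b3⊕b5⊕b7⊕b9⊕b11⊕b13⊕b15 = 0⊕1⊕0⊕0⊕0⊕1⊕0⊕0 = 0
s2: b2⊕b3⊕b6⊕b7⊕b10⊕b11⊕b14⊕b15 = 1⊕1⊕1⊕0⊕1⊕1⊕0⊕0 = 1
s4: b4⊕b5⊕b6⊕b7⊕b12⊕b13⊕b14⊕b15 = 0⊕0⊕1⊕0⊕1⊕0⊕0⊕0 = 0
s8: b8⊕b9⊕b10⊕b11⊕b12⊕b13⊕b14⊕b15 = 1⊕0⊕1⊕1⊕1⊕0⊕0⊕0 = 0
Syndrome (s8...s1) = 0010 → position 2.
Flip bit 2: corrected codeword = 001001010111000
Data bits at positions 3,5,6,7,9,10,11,12,13,14,15: 10100111000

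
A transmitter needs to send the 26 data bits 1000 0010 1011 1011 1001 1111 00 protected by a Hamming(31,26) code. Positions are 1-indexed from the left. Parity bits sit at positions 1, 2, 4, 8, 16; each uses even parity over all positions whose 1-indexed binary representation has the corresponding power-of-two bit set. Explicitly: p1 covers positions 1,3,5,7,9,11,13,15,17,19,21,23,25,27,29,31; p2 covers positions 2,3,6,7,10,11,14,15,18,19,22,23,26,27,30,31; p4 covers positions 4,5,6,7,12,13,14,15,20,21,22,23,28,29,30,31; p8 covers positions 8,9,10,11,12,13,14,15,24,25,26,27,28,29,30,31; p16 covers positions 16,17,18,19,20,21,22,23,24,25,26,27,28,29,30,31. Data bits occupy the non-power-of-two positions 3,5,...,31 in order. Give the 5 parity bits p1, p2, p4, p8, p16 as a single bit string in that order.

Place data bits at non-power-of-two positions: b3=1, b5=0, b6=0, b7=0, b9=0, b10=0, b11=1, b12=0, b13=1, b14=0, b15=1, b17=1, b18=1, b19=0, b20=1, b21=1, b22=1, b23=0, b24=0, b25=1, b26=1, b27=1, b28=1, b29=1, b30=0, b31=0.
p1 = XOR of data positions {3,5,7,9,11,13,15,17,19,21,23,25,27,29,31} = 1⊕0⊕0⊕0⊕1⊕1⊕1⊕1⊕0⊕1⊕0⊕1⊕1⊕1⊕0 = 1
p2 = XOR of data positions {3,6,7,10,11,14,15,18,19,22,23,26,27,30,31} = 1⊕0⊕0⊕0⊕1⊕0⊕1⊕1⊕0⊕1⊕0⊕1⊕1⊕0⊕0 = 1
p4 = XOR of data positions {5,6,7,12,13,14,15,20,21,22,23,28,29,30,31} = 0⊕0⊕0⊕0⊕1⊕0⊕1⊕1⊕1⊕1⊕0⊕1⊕1⊕0⊕0 = 1
p8 = XOR of data positions {9,10,11,12,13,14,15,24,25,26,27,28,29,30,31} = 0⊕0⊕1⊕0⊕1⊕0⊕1⊕0⊕1⊕1⊕1⊕1⊕1⊕0⊕0 = 0
p16 = XOR of data positions {17,18,19,20,21,22,23,24,25,26,27,28,29,30,31} = 1⊕1⊕0⊕1⊕1⊕1⊕0⊕0⊕1⊕1⊕1⊕1⊕1⊕0⊕0 = 0
Parity bits p1,p2,p4,p8,p16 = 11100

11100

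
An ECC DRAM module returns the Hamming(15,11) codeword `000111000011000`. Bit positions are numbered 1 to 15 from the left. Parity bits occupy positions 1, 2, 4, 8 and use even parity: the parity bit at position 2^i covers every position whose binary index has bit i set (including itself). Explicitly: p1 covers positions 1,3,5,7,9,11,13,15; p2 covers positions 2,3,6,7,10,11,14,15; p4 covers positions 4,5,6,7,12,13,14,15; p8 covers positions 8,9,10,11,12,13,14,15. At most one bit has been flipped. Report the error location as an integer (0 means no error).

s1: b1⊕b3⊕b5⊕b7⊕b9⊕b11⊕b13⊕b15 = 0⊕0⊕1⊕0⊕0⊕1⊕0⊕0 = 0
s2: b2⊕b3⊕b6⊕b7⊕b10⊕b11⊕b14⊕b15 = 0⊕0⊕1⊕0⊕0⊕1⊕0⊕0 = 0
s4: b4⊕b5⊕b6⊕b7⊕b12⊕b13⊕b14⊕b15 = 1⊕1⊕1⊕0⊕1⊕0⊕0⊕0 = 0
s8: b8⊕b9⊕b10⊕b11⊕b12⊕b13⊕b14⊕b15 = 0⊕0⊕0⊕1⊕1⊕0⊕0⊕0 = 0
Syndrome (s8...s1) = 0000 → position 0 (no error).

0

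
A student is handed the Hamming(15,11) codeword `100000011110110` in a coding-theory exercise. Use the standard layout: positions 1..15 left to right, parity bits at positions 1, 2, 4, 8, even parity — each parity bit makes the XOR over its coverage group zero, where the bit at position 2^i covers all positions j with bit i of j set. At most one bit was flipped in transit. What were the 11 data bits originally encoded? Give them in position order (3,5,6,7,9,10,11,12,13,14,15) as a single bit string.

s1: b1⊕b3⊕b5⊕b7⊕b9⊕b11⊕b13⊕b15 = 1⊕0⊕0⊕0⊕1⊕1⊕1⊕0 = 0
s2: b2⊕b3⊕b6⊕b7⊕b10⊕b11⊕b14⊕b15 = 0⊕0⊕0⊕0⊕1⊕1⊕1⊕0 = 1
s4: b4⊕b5⊕b6⊕b7⊕b12⊕b13⊕b14⊕b15 = 0⊕0⊕0⊕0⊕0⊕1⊕1⊕0 = 0
s8: b8⊕b9⊕b10⊕b11⊕b12⊕b13⊕b14⊕b15 = 1⊕1⊕1⊕1⊕0⊕1⊕1⊕0 = 0
Syndrome (s8...s1) = 0010 → position 2.
Flip bit 2: corrected codeword = 110000011110110
Data bits at positions 3,5,6,7,9,10,11,12,13,14,15: 00001110110

00001110110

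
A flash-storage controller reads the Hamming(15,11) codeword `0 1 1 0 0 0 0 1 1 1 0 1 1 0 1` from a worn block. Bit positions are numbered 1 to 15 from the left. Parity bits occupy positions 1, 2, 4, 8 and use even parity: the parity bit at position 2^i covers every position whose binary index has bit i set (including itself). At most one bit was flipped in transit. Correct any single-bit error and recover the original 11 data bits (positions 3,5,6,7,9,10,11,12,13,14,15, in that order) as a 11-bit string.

s1: b1⊕b3⊕b5⊕b7⊕b9⊕b11⊕b13⊕b15 = 0⊕1⊕0⊕0⊕1⊕0⊕1⊕1 = 0
s2: b2⊕b3⊕b6⊕b7⊕b10⊕b11⊕b14⊕b15 = 1⊕1⊕0⊕0⊕1⊕0⊕0⊕1 = 0
s4: b4⊕b5⊕b6⊕b7⊕b12⊕b13⊕b14⊕b15 = 0⊕0⊕0⊕0⊕1⊕1⊕0⊕1 = 1
s8: b8⊕b9⊕b10⊕b11⊕b12⊕b13⊕b14⊕b15 = 1⊕1⊕1⊕0⊕1⊕1⊕0⊕1 = 0
Syndrome (s8...s1) = 0100 → position 4.
Flip bit 4: corrected codeword = 011100011101101
Data bits at positions 3,5,6,7,9,10,11,12,13,14,15: 10001101101

10001101101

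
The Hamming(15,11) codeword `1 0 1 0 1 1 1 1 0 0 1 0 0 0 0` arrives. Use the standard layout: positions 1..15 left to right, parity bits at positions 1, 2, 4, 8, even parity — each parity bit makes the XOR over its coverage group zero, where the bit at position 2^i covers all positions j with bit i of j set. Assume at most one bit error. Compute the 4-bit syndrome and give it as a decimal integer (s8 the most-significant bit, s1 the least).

s1: b1⊕b3⊕b5⊕b7⊕b9⊕b11⊕b13⊕b15 = 1⊕1⊕1⊕1⊕0⊕1⊕0⊕0 = 1
s2: b2⊕b3⊕b6⊕b7⊕b10⊕b11⊕b14⊕b15 = 0⊕1⊕1⊕1⊕0⊕1⊕0⊕0 = 0
s4: b4⊕b5⊕b6⊕b7⊕b12⊕b13⊕b14⊕b15 = 0⊕1⊕1⊕1⊕0⊕0⊕0⊕0 = 1
s8: b8⊕b9⊕b10⊕b11⊕b12⊕b13⊕b14⊕b15 = 1⊕0⊕0⊕1⊕0⊕0⊕0⊕0 = 0
Syndrome (s8...s1) = 0101 → position 5.

5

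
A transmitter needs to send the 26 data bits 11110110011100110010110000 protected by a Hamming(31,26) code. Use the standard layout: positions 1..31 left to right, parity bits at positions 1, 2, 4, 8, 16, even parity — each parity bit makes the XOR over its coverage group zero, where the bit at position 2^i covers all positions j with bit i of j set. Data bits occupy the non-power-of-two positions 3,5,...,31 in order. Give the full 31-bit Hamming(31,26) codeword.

Place data bits at non-power-of-two positions: b3=1, b5=1, b6=1, b7=1, b9=0, b10=1, b11=1, b12=0, b13=0, b14=1, b15=1, b17=1, b18=0, b19=0, b20=1, b21=1, b22=0, b23=0, b24=1, b25=0, b26=1, b27=1, b28=0, b29=0, b30=0, b31=0.
p1 = XOR of data positions {3,5,7,9,11,13,15,17,19,21,23,25,27,29,31} = 1⊕1⊕1⊕0⊕1⊕0⊕1⊕1⊕0⊕1⊕0⊕0⊕1⊕0⊕0 = 0
p2 = XOR of data positions {3,6,7,10,11,14,15,18,19,22,23,26,27,30,31} = 1⊕1⊕1⊕1⊕1⊕1⊕1⊕0⊕0⊕0⊕0⊕1⊕1⊕0⊕0 = 1
p4 = XOR of data positions {5,6,7,12,13,14,15,20,21,22,23,28,29,30,31} = 1⊕1⊕1⊕0⊕0⊕1⊕1⊕1⊕1⊕0⊕0⊕0⊕0⊕0⊕0 = 1
p8 = XOR of data positions {9,10,11,12,13,14,15,24,25,26,27,28,29,30,31} = 0⊕1⊕1⊕0⊕0⊕1⊕1⊕1⊕0⊕1⊕1⊕0⊕0⊕0⊕0 = 1
p16 = XOR of data positions {17,18,19,20,21,22,23,24,25,26,27,28,29,30,31} = 1⊕0⊕0⊕1⊕1⊕0⊕0⊕1⊕0⊕1⊕1⊕0⊕0⊕0⊕0 = 0
Codeword b1..b31 = 0111111101100110100110010110000

0111111101100110100110010110000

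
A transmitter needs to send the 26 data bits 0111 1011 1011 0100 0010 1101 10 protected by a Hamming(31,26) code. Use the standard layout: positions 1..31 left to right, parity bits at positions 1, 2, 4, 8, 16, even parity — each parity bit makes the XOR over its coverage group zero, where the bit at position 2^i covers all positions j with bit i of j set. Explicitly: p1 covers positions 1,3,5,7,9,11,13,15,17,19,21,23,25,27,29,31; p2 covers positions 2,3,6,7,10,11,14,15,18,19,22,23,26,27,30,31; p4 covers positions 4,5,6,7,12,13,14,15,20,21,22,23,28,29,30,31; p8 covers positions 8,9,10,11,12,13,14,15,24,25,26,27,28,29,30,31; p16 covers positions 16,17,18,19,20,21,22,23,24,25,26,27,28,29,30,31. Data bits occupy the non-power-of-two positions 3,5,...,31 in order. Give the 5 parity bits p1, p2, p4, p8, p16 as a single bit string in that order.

00001

Place data bits at non-power-of-two positions: b3=0, b5=1, b6=1, b7=1, b9=1, b10=0, b11=1, b12=1, b13=1, b14=0, b15=1, b17=1, b18=0, b19=1, b20=0, b21=0, b22=0, b23=0, b24=1, b25=0, b26=1, b27=1, b28=0, b29=1, b30=1, b31=0.
p1 = XOR of data positions {3,5,7,9,11,13,15,17,19,21,23,25,27,29,31} = 0⊕1⊕1⊕1⊕1⊕1⊕1⊕1⊕1⊕0⊕0⊕0⊕1⊕1⊕0 = 0
p2 = XOR of data positions {3,6,7,10,11,14,15,18,19,22,23,26,27,30,31} = 0⊕1⊕1⊕0⊕1⊕0⊕1⊕0⊕1⊕0⊕0⊕1⊕1⊕1⊕0 = 0
p4 = XOR of data positions {5,6,7,12,13,14,15,20,21,22,23,28,29,30,31} = 1⊕1⊕1⊕1⊕1⊕0⊕1⊕0⊕0⊕0⊕0⊕0⊕1⊕1⊕0 = 0
p8 = XOR of data positions {9,10,11,12,13,14,15,24,25,26,27,28,29,30,31} = 1⊕0⊕1⊕1⊕1⊕0⊕1⊕1⊕0⊕1⊕1⊕0⊕1⊕1⊕0 = 0
p16 = XOR of data positions {17,18,19,20,21,22,23,24,25,26,27,28,29,30,31} = 1⊕0⊕1⊕0⊕0⊕0⊕0⊕1⊕0⊕1⊕1⊕0⊕1⊕1⊕0 = 1
Parity bits p1,p2,p4,p8,p16 = 00001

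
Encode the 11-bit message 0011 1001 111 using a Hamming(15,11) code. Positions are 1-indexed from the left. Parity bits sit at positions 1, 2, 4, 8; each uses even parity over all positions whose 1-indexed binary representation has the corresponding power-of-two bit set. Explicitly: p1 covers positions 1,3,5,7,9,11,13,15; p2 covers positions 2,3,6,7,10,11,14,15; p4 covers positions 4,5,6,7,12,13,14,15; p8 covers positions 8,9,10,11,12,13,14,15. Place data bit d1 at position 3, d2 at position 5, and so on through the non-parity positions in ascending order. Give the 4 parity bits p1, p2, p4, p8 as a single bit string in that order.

0001

Place data bits at non-power-of-two positions: b3=0, b5=0, b6=1, b7=1, b9=1, b10=0, b11=0, b12=1, b13=1, b14=1, b15=1.
p1 = XOR of data positions {3,5,7,9,11,13,15} = 0⊕0⊕1⊕1⊕0⊕1⊕1 = 0
p2 = XOR of data positions {3,6,7,10,11,14,15} = 0⊕1⊕1⊕0⊕0⊕1⊕1 = 0
p4 = XOR of data positions {5,6,7,12,13,14,15} = 0⊕1⊕1⊕1⊕1⊕1⊕1 = 0
p8 = XOR of data positions {9,10,11,12,13,14,15} = 1⊕0⊕0⊕1⊕1⊕1⊕1 = 1
Parity bits p1,p2,p4,p8 = 0001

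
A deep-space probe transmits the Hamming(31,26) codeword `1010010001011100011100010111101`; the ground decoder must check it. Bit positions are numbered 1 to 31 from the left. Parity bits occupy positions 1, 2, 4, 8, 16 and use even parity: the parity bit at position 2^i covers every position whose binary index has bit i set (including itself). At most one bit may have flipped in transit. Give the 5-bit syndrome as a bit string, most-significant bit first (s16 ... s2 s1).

10011

s1: b1⊕b3⊕b5⊕b7⊕b9⊕b11⊕b13⊕b15⊕b17⊕b19⊕b21⊕b23⊕b25⊕b27⊕b29⊕b31 = 1⊕1⊕0⊕0⊕0⊕0⊕1⊕0⊕0⊕1⊕0⊕0⊕0⊕1⊕1⊕1 = 1
s2: b2⊕b3⊕b6⊕b7⊕b10⊕b11⊕b14⊕b15⊕b18⊕b19⊕b22⊕b23⊕b26⊕b27⊕b30⊕b31 = 0⊕1⊕1⊕0⊕1⊕0⊕1⊕0⊕1⊕1⊕0⊕0⊕1⊕1⊕0⊕1 = 1
s4: b4⊕b5⊕b6⊕b7⊕b12⊕b13⊕b14⊕b15⊕b20⊕b21⊕b22⊕b23⊕b28⊕b29⊕b30⊕b31 = 0⊕0⊕1⊕0⊕1⊕1⊕1⊕0⊕1⊕0⊕0⊕0⊕1⊕1⊕0⊕1 = 0
s8: b8⊕b9⊕b10⊕b11⊕b12⊕b13⊕b14⊕b15⊕b24⊕b25⊕b26⊕b27⊕b28⊕b29⊕b30⊕b31 = 0⊕0⊕1⊕0⊕1⊕1⊕1⊕0⊕1⊕0⊕1⊕1⊕1⊕1⊕0⊕1 = 0
s16: b16⊕b17⊕b18⊕b19⊕b20⊕b21⊕b22⊕b23⊕b24⊕b25⊕b26⊕b27⊕b28⊕b29⊕b30⊕b31 = 0⊕0⊕1⊕1⊕1⊕0⊕0⊕0⊕1⊕0⊕1⊕1⊕1⊕1⊕0⊕1 = 1
Syndrome (s16...s1) = 10011 → position 19.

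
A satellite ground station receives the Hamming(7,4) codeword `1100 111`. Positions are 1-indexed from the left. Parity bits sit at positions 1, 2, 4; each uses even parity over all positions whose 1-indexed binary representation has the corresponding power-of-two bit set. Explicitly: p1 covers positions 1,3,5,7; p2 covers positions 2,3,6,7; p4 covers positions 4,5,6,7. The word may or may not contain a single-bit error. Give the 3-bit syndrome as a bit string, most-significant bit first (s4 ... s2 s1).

111

s1: b1⊕b3⊕b5⊕b7 = 1⊕0⊕1⊕1 = 1
s2: b2⊕b3⊕b6⊕b7 = 1⊕0⊕1⊕1 = 1
s4: b4⊕b5⊕b6⊕b7 = 0⊕1⊕1⊕1 = 1
Syndrome (s4...s1) = 111 → position 7.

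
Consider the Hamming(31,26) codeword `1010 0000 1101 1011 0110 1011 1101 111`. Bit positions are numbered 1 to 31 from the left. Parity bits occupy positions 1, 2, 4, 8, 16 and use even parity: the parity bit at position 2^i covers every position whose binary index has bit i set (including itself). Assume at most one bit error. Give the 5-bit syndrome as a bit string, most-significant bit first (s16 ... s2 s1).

00111

s1: b1⊕b3⊕b5⊕b7⊕b9⊕b11⊕b13⊕b15⊕b17⊕b19⊕b21⊕b23⊕b25⊕b27⊕b29⊕b31 = 1⊕1⊕0⊕0⊕1⊕0⊕1⊕1⊕0⊕1⊕1⊕1⊕1⊕0⊕1⊕1 = 1
s2: b2⊕b3⊕b6⊕b7⊕b10⊕b11⊕b14⊕b15⊕b18⊕b19⊕b22⊕b23⊕b26⊕b27⊕b30⊕b31 = 0⊕1⊕0⊕0⊕1⊕0⊕0⊕1⊕1⊕1⊕0⊕1⊕1⊕0⊕1⊕1 = 1
s4: b4⊕b5⊕b6⊕b7⊕b12⊕b13⊕b14⊕b15⊕b20⊕b21⊕b22⊕b23⊕b28⊕b29⊕b30⊕b31 = 0⊕0⊕0⊕0⊕1⊕1⊕0⊕1⊕0⊕1⊕0⊕1⊕1⊕1⊕1⊕1 = 1
s8: b8⊕b9⊕b10⊕b11⊕b12⊕b13⊕b14⊕b15⊕b24⊕b25⊕b26⊕b27⊕b28⊕b29⊕b30⊕b31 = 0⊕1⊕1⊕0⊕1⊕1⊕0⊕1⊕1⊕1⊕1⊕0⊕1⊕1⊕1⊕1 = 0
s16: b16⊕b17⊕b18⊕b19⊕b20⊕b21⊕b22⊕b23⊕b24⊕b25⊕b26⊕b27⊕b28⊕b29⊕b30⊕b31 = 1⊕0⊕1⊕1⊕0⊕1⊕0⊕1⊕1⊕1⊕1⊕0⊕1⊕1⊕1⊕1 = 0
Syndrome (s16...s1) = 00111 → position 7.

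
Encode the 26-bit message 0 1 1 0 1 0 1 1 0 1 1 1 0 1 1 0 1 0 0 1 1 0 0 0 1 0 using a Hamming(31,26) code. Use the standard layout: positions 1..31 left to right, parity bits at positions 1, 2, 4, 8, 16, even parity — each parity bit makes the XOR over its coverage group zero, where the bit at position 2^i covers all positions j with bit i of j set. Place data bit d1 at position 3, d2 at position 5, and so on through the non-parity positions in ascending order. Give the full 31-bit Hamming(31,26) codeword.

1000110010110111101101001100010

Place data bits at non-power-of-two positions: b3=0, b5=1, b6=1, b7=0, b9=1, b10=0, b11=1, b12=1, b13=0, b14=1, b15=1, b17=1, b18=0, b19=1, b20=1, b21=0, b22=1, b23=0, b24=0, b25=1, b26=1, b27=0, b28=0, b29=0, b30=1, b31=0.
p1 = XOR of data positions {3,5,7,9,11,13,15,17,19,21,23,25,27,29,31} = 0⊕1⊕0⊕1⊕1⊕0⊕1⊕1⊕1⊕0⊕0⊕1⊕0⊕0⊕0 = 1
p2 = XOR of data positions {3,6,7,10,11,14,15,18,19,22,23,26,27,30,31} = 0⊕1⊕0⊕0⊕1⊕1⊕1⊕0⊕1⊕1⊕0⊕1⊕0⊕1⊕0 = 0
p4 = XOR of data positions {5,6,7,12,13,14,15,20,21,22,23,28,29,30,31} = 1⊕1⊕0⊕1⊕0⊕1⊕1⊕1⊕0⊕1⊕0⊕0⊕0⊕1⊕0 = 0
p8 = XOR of data positions {9,10,11,12,13,14,15,24,25,26,27,28,29,30,31} = 1⊕0⊕1⊕1⊕0⊕1⊕1⊕0⊕1⊕1⊕0⊕0⊕0⊕1⊕0 = 0
p16 = XOR of data positions {17,18,19,20,21,22,23,24,25,26,27,28,29,30,31} = 1⊕0⊕1⊕1⊕0⊕1⊕0⊕0⊕1⊕1⊕0⊕0⊕0⊕1⊕0 = 1
Codeword b1..b31 = 1000110010110111101101001100010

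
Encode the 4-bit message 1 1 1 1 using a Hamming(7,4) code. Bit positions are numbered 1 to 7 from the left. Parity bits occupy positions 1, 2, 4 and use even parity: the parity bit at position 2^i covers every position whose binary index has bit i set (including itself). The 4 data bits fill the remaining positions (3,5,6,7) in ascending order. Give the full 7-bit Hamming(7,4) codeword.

1111111

Place data bits at non-power-of-two positions: b3=1, b5=1, b6=1, b7=1.
p1 = XOR of data positions {3,5,7} = 1⊕1⊕1 = 1
p2 = XOR of data positions {3,6,7} = 1⊕1⊕1 = 1
p4 = XOR of data positions {5,6,7} = 1⊕1⊕1 = 1
Codeword b1..b7 = 1111111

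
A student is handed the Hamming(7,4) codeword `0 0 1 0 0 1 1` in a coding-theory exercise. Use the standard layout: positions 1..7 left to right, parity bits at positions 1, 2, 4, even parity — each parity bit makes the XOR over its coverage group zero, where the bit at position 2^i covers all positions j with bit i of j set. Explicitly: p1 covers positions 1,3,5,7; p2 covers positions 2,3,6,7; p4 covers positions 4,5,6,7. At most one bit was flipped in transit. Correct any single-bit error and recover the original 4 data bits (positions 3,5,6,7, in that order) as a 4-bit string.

1011

s1: b1⊕b3⊕b5⊕b7 = 0⊕1⊕0⊕1 = 0
s2: b2⊕b3⊕b6⊕b7 = 0⊕1⊕1⊕1 = 1
s4: b4⊕b5⊕b6⊕b7 = 0⊕0⊕1⊕1 = 0
Syndrome (s4...s1) = 010 → position 2.
Flip bit 2: corrected codeword = 0110011
Data bits at positions 3,5,6,7: 1011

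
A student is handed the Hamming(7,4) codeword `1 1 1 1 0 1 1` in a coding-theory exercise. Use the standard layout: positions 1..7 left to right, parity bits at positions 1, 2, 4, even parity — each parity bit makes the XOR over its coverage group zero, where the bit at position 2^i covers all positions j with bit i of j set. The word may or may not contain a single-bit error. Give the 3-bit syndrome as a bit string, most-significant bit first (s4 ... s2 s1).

101

s1: b1⊕b3⊕b5⊕b7 = 1⊕1⊕0⊕1 = 1
s2: b2⊕b3⊕b6⊕b7 = 1⊕1⊕1⊕1 = 0
s4: b4⊕b5⊕b6⊕b7 = 1⊕0⊕1⊕1 = 1
Syndrome (s4...s1) = 101 → position 5.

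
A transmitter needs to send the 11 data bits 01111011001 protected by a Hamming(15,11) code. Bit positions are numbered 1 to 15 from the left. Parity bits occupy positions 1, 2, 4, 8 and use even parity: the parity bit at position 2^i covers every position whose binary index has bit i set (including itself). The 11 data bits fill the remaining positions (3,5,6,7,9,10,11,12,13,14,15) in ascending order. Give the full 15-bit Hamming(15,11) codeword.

Place data bits at non-power-of-two positions: b3=0, b5=1, b6=1, b7=1, b9=1, b10=0, b11=1, b12=1, b13=0, b14=0, b15=1.
p1 = XOR of data positions {3,5,7,9,11,13,15} = 0⊕1⊕1⊕1⊕1⊕0⊕1 = 1
p2 = XOR of data positions {3,6,7,10,11,14,15} = 0⊕1⊕1⊕0⊕1⊕0⊕1 = 0
p4 = XOR of data positions {5,6,7,12,13,14,15} = 1⊕1⊕1⊕1⊕0⊕0⊕1 = 1
p8 = XOR of data positions {9,10,11,12,13,14,15} = 1⊕0⊕1⊕1⊕0⊕0⊕1 = 0
Codeword b1..b15 = 100111101011001

100111101011001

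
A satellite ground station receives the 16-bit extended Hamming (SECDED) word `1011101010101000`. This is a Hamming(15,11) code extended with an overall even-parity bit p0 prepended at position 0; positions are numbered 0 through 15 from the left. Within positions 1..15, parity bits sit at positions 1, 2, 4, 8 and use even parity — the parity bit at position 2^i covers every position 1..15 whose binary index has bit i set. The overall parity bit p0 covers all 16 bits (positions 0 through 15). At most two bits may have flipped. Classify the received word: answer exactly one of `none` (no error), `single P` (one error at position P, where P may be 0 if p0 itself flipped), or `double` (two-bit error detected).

double

s1: b1⊕b3⊕b5⊕b7⊕b9⊕b11⊕b13⊕b15 = 0⊕1⊕0⊕0⊕0⊕0⊕0⊕0 = 1
s2: b2⊕b3⊕b6⊕b7⊕b10⊕b11⊕b14⊕b15 = 1⊕1⊕1⊕0⊕1⊕0⊕0⊕0 = 0
s4: b4⊕b5⊕b6⊕b7⊕b12⊕b13⊕b14⊕b15 = 1⊕0⊕1⊕0⊕1⊕0⊕0⊕0 = 1
s8: b8⊕b9⊕b10⊕b11⊕b12⊕b13⊕b14⊕b15 = 1⊕0⊕1⊕0⊕1⊕0⊕0⊕0 = 1
Syndrome (s8...s1) = 1101 → position 13.
Overall parity (XOR of all 16 bits, including p0): 1⊕0⊕1⊕1⊕1⊕0⊕1⊕0⊕1⊕0⊕1⊕0⊕1⊕0⊕0⊕0 = 0
Overall=0, syndrome position=13 → double-bit error detected (uncorrectable).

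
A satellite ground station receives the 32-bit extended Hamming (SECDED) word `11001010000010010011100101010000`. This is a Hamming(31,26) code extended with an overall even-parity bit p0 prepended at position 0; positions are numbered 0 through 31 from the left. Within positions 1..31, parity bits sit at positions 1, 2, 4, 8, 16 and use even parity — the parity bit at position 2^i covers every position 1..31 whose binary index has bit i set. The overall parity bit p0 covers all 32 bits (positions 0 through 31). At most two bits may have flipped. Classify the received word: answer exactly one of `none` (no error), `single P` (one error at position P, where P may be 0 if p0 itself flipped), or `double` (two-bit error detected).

s1: b1⊕b3⊕b5⊕b7⊕b9⊕b11⊕b13⊕b15⊕b17⊕b19⊕b21⊕b23⊕b25⊕b27⊕b29⊕b31 = 1⊕0⊕0⊕0⊕0⊕0⊕0⊕1⊕0⊕1⊕0⊕1⊕1⊕1⊕0⊕0 = 0
s2: b2⊕b3⊕b6⊕b7⊕b10⊕b11⊕b14⊕b15⊕b18⊕b19⊕b22⊕b23⊕b26⊕b27⊕b30⊕b31 = 0⊕0⊕1⊕0⊕0⊕0⊕0⊕1⊕1⊕1⊕0⊕1⊕0⊕1⊕0⊕0 = 0
s4: b4⊕b5⊕b6⊕b7⊕b12⊕b13⊕b14⊕b15⊕b20⊕b21⊕b22⊕b23⊕b28⊕b29⊕b30⊕b31 = 1⊕0⊕1⊕0⊕1⊕0⊕0⊕1⊕1⊕0⊕0⊕1⊕0⊕0⊕0⊕0 = 0
s8: b8⊕b9⊕b10⊕b11⊕b12⊕b13⊕b14⊕b15⊕b24⊕b25⊕b26⊕b27⊕b28⊕b29⊕b30⊕b31 = 0⊕0⊕0⊕0⊕1⊕0⊕0⊕1⊕0⊕1⊕0⊕1⊕0⊕0⊕0⊕0 = 0
s16: b16⊕b17⊕b18⊕b19⊕b20⊕b21⊕b22⊕b23⊕b24⊕b25⊕b26⊕b27⊕b28⊕b29⊕b30⊕b31 = 0⊕0⊕1⊕1⊕1⊕0⊕0⊕1⊕0⊕1⊕0⊕1⊕0⊕0⊕0⊕0 = 0
Syndrome (s16...s1) = 00000 → position 0 (no error).
Overall parity (XOR of all 32 bits, including p0): 1⊕1⊕0⊕0⊕1⊕0⊕1⊕0⊕0⊕0⊕0⊕0⊕1⊕0⊕0⊕1⊕0⊕0⊕1⊕1⊕1⊕0⊕0⊕1⊕0⊕1⊕0⊕1⊕0⊕0⊕0⊕0 = 0
Overall=0, syndrome position=0 → no error.

none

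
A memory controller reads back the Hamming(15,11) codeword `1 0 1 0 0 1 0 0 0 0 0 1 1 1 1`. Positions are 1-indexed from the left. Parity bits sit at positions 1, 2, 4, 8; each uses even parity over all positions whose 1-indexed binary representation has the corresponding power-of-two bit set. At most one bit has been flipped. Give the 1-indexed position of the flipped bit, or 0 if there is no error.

4

s1: b1⊕b3⊕b5⊕b7⊕b9⊕b11⊕b13⊕b15 = 1⊕1⊕0⊕0⊕0⊕0⊕1⊕1 = 0
s2: b2⊕b3⊕b6⊕b7⊕b10⊕b11⊕b14⊕b15 = 0⊕1⊕1⊕0⊕0⊕0⊕1⊕1 = 0
s4: b4⊕b5⊕b6⊕b7⊕b12⊕b13⊕b14⊕b15 = 0⊕0⊕1⊕0⊕1⊕1⊕1⊕1 = 1
s8: b8⊕b9⊕b10⊕b11⊕b12⊕b13⊕b14⊕b15 = 0⊕0⊕0⊕0⊕1⊕1⊕1⊕1 = 0
Syndrome (s8...s1) = 0100 → position 4.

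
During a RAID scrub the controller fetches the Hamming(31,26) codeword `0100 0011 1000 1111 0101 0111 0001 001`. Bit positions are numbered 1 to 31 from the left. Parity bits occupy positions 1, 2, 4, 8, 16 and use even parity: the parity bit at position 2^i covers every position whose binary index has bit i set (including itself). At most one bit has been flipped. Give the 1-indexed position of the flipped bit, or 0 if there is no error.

4

s1: b1⊕b3⊕b5⊕b7⊕b9⊕b11⊕b13⊕b15⊕b17⊕b19⊕b21⊕b23⊕b25⊕b27⊕b29⊕b31 = 0⊕0⊕0⊕1⊕1⊕0⊕1⊕1⊕0⊕0⊕0⊕1⊕0⊕0⊕0⊕1 = 0
s2: b2⊕b3⊕b6⊕b7⊕b10⊕b11⊕b14⊕b15⊕b18⊕b19⊕b22⊕b23⊕b26⊕b27⊕b30⊕b31 = 1⊕0⊕0⊕1⊕0⊕0⊕1⊕1⊕1⊕0⊕1⊕1⊕0⊕0⊕0⊕1 = 0
s4: b4⊕b5⊕b6⊕b7⊕b12⊕b13⊕b14⊕b15⊕b20⊕b21⊕b22⊕b23⊕b28⊕b29⊕b30⊕b31 = 0⊕0⊕0⊕1⊕0⊕1⊕1⊕1⊕1⊕0⊕1⊕1⊕1⊕0⊕0⊕1 = 1
s8: b8⊕b9⊕b10⊕b11⊕b12⊕b13⊕b14⊕b15⊕b24⊕b25⊕b26⊕b27⊕b28⊕b29⊕b30⊕b31 = 1⊕1⊕0⊕0⊕0⊕1⊕1⊕1⊕1⊕0⊕0⊕0⊕1⊕0⊕0⊕1 = 0
s16: b16⊕b17⊕b18⊕b19⊕b20⊕b21⊕b22⊕b23⊕b24⊕b25⊕b26⊕b27⊕b28⊕b29⊕b30⊕b31 = 1⊕0⊕1⊕0⊕1⊕0⊕1⊕1⊕1⊕0⊕0⊕0⊕1⊕0⊕0⊕1 = 0
Syndrome (s16...s1) = 00100 → position 4.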